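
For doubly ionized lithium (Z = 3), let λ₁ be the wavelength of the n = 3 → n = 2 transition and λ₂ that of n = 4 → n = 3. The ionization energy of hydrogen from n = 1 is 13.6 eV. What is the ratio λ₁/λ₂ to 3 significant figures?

0.350

λ ∝ 1/ΔE ∝ 1/(1/n_f² − 1/n_i²), and the Z² and hc factors cancel in the ratio.
λ₁/λ₂ = (1/3² − 1/4²)/(1/2² − 1/3²) = 0.04861/0.1389 = 0.350.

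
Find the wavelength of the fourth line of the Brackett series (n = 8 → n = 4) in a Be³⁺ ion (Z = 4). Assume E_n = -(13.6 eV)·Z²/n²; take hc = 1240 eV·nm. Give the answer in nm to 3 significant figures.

122 nm

The Brackett series terminates on n_f = 4; the fourth line has n_i = 4+4 = 8.
ΔE = 217.6 × (1/4² − 1/8²) = 10.20 eV.
λ = 1240 / 10.20 = 122 nm.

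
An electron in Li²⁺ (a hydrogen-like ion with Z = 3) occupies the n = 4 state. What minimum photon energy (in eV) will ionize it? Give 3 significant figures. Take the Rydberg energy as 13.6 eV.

E_n = −13.6 Z²/n² = −122.4/n² eV for Z = 3.
E_4 = −122.4/16 = −7.65 eV, so ionization (to E = 0) requires 7.65 eV.

7.65 eV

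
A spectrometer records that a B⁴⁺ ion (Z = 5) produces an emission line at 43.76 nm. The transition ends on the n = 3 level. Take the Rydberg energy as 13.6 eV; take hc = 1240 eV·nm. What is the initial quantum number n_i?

The photon energy is ΔE = hc/λ = 1240 / 43.76 = 28.34 eV.
With Z = 5, ΔE = 340.0 × (1/n_f² − 1/n_i²), so 1/n_f² − 1/n_i² = 0.08334.
With n_f = 3: 1/n_i² = 1/9 − 0.08334 = 0.02777, so n_i ≈ 6.00.

n_i = 6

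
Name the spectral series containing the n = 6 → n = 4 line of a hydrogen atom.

The series is set by the lower level: n_f = 4 is the Brackett series.

Brackett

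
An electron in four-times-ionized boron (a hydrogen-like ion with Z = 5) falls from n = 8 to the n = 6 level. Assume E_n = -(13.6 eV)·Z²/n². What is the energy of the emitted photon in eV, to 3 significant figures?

The Bohr energies scale as Z², so for Z = 5: E_n = −340.0/n² eV.
E_8 = −340.0/64 = −5.313 eV and E_6 = −340.0/36 = −9.444 eV.
The photon energy is |E_8 − E_6| = 4.13 eV.

4.13 eV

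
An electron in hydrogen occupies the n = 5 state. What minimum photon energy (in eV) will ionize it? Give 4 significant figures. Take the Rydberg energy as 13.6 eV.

E_5 = −13.60/25 = −0.5440 eV, so ionization (to E = 0) requires 0.5440 eV.

0.5440 eV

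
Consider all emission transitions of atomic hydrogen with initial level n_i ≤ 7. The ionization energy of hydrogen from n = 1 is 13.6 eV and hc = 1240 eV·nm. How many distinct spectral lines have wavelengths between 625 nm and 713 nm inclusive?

Enumerate all n_i → n_f pairs with 1 ≤ n_f < n_i ≤ 7 and compute λ = 1240 / [13.6·1·(1/n_f² − 1/n_i²)].
Lines falling in [625, 713] nm: 3→2 (656.5 nm).

1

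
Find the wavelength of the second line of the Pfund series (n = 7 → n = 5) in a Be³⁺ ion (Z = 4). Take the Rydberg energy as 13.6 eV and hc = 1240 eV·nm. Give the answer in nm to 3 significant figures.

The Pfund series terminates on n_f = 5; the second line has n_i = 5+2 = 7.
ΔE = 217.6 × (1/5² − 1/7²) = 4.263 eV.
λ = 1240 / 4.263 = 291 nm.

291 nm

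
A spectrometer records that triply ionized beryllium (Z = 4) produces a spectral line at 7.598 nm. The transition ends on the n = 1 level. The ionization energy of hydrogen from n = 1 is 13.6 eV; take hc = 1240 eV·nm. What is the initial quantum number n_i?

The photon energy is ΔE = hc/λ = 1240 / 7.598 = 163.2 eV.
With Z = 4, ΔE = 217.6 × (1/n_f² − 1/n_i²), so 1/n_f² − 1/n_i² = 0.7500.
With n_f = 1: 1/n_i² = 1/1 − 0.7500 = 0.2500, so n_i ≈ 2.00.

n_i = 2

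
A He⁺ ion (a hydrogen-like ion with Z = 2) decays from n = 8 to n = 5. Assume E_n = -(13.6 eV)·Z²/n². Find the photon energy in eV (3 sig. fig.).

1.33 eV

The Bohr energies scale as Z², so for Z = 2: E_n = −54.40/n² eV.
E_8 = −54.40/64 = −0.8500 eV and E_5 = −54.40/25 = −2.176 eV.
The photon energy is |E_8 − E_5| = 1.33 eV.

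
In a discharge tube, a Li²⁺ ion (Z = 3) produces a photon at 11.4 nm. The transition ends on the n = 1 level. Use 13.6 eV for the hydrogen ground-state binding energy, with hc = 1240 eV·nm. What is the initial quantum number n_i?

The photon energy is ΔE = hc/λ = 1240 / 11.4 = 108.8 eV.
With Z = 3, ΔE = 122.4 × (1/n_f² − 1/n_i²), so 1/n_f² − 1/n_i² = 0.8887.
With n_f = 1: 1/n_i² = 1/1 − 0.8887 = 0.1113, so n_i ≈ 3.00.

n_i = 3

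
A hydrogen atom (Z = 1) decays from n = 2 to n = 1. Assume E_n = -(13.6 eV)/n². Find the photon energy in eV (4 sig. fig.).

E_2 = −13.60/4 = −3.400 eV and E_1 = −13.60/1 = −13.60 eV.
The photon energy is |E_2 − E_1| = 10.20 eV.

10.20 eV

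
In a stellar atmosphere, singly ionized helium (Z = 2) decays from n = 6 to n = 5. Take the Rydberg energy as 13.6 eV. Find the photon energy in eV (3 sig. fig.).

0.665 eV

The Bohr energies scale as Z², so for Z = 2: E_n = −54.40/n² eV.
E_6 = −54.40/36 = −1.511 eV and E_5 = −54.40/25 = −2.176 eV.
The photon energy is |E_6 − E_5| = 0.665 eV.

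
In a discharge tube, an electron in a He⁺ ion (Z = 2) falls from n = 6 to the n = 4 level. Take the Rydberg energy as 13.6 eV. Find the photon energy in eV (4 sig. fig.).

1.889 eV

The Bohr energies scale as Z², so for Z = 2: E_n = −54.40/n² eV.
E_6 = −54.40/36 = −1.511 eV and E_4 = −54.40/16 = −3.400 eV.
The photon energy is |E_6 − E_4| = 1.889 eV.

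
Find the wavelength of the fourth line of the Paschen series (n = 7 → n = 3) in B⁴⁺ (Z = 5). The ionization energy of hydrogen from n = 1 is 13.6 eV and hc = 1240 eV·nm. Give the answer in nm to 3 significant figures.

The Paschen series terminates on n_f = 3; the fourth line has n_i = 3+4 = 7.
ΔE = 340.0 × (1/3² − 1/7²) = 30.84 eV.
λ = 1240 / 30.84 = 40.2 nm.

40.2 nm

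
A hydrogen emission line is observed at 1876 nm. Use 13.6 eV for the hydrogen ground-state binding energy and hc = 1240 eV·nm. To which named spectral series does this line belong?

ΔE = 1240/1876 = 0.6610 eV.
This matches 13.6 × (1/3² − 1/4²), so n_f = 3: the Paschen series.

Paschen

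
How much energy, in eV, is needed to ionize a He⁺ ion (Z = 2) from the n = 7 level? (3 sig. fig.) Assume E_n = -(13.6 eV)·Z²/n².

E_n = −13.6 Z²/n² = −54.40/n² eV for Z = 2.
E_7 = −54.40/49 = −1.11 eV, so ionization (to E = 0) requires 1.11 eV.

1.11 eV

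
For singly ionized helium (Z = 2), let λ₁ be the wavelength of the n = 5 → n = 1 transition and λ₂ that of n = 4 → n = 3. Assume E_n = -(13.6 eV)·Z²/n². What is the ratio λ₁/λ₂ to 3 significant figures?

λ ∝ 1/ΔE ∝ 1/(1/n_f² − 1/n_i²), and the Z² and hc factors cancel in the ratio.
λ₁/λ₂ = (1/3² − 1/4²)/(1/1² − 1/5²) = 0.04861/0.9600 = 0.0506.

0.0506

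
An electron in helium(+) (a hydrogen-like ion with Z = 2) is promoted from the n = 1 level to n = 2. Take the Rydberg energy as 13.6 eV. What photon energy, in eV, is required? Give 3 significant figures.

40.8 eV

The Bohr energies scale as Z², so for Z = 2: E_n = −54.40/n² eV.
E_2 = −54.40/4 = −13.60 eV and E_1 = −54.40/1 = −54.40 eV.
The photon energy is |E_2 − E_1| = 40.8 eV.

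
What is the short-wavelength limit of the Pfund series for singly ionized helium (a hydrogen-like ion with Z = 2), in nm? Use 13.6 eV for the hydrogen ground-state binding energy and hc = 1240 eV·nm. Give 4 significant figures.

569.9 nm

The Pfund series has lower level n_f = 5; the series limit corresponds to n_i → ∞.
ΔE_max = 13.6 × 4 / 5² = 2.176 eV.
λ_min = 1240 / 2.176 = 569.9 nm.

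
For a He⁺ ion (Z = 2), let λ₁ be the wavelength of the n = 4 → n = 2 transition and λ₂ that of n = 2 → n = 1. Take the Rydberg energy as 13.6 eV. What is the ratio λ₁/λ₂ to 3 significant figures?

λ ∝ 1/ΔE ∝ 1/(1/n_f² − 1/n_i²), and the Z² and hc factors cancel in the ratio.
λ₁/λ₂ = (1/1² − 1/2²)/(1/2² − 1/4²) = 0.7500/0.1875 = 4.00.

4.00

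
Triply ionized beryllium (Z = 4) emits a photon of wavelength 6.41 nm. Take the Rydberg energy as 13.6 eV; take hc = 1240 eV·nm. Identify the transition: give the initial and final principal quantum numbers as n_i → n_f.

n_i = 3, n_f = 1

The photon energy is ΔE = hc/λ = 1240 / 6.41 = 193.4 eV.
With Z = 4, ΔE = 217.6 × (1/n_f² − 1/n_i²), so 1/n_f² − 1/n_i² = 0.8890.
Trying n_f = 1 gives 1/n_i² = 0.1110, i.e. n_i ≈ 3; this pair matches.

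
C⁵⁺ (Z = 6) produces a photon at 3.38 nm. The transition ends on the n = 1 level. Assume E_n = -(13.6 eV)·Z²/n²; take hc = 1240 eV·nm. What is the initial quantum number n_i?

The photon energy is ΔE = hc/λ = 1240 / 3.38 = 366.9 eV.
With Z = 6, ΔE = 489.6 × (1/n_f² − 1/n_i²), so 1/n_f² − 1/n_i² = 0.7493.
With n_f = 1: 1/n_i² = 1/1 − 0.7493 = 0.2507, so n_i ≈ 2.00.

n_i = 2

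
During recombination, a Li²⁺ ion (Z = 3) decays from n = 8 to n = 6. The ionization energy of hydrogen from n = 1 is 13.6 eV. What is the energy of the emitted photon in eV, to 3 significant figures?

The Bohr energies scale as Z², so for Z = 3: E_n = −122.4/n² eV.
E_8 = −122.4/64 = −1.913 eV and E_6 = −122.4/36 = −3.400 eV.
The photon energy is |E_8 − E_6| = 1.49 eV.

1.49 eV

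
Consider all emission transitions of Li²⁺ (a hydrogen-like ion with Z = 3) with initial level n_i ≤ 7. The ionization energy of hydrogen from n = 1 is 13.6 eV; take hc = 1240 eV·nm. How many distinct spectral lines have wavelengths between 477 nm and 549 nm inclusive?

1

Enumerate all n_i → n_f pairs with 1 ≤ n_f < n_i ≤ 7 and compute λ = 1240 / [13.6·9·(1/n_f² − 1/n_i²)].
Lines falling in [477, 549] nm: 7→5 (517.1 nm).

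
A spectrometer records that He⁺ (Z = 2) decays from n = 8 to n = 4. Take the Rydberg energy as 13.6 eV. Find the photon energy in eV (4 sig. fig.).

2.550 eV

The Bohr energies scale as Z², so for Z = 2: E_n = −54.40/n² eV.
E_8 = −54.40/64 = −0.8500 eV and E_4 = −54.40/16 = −3.400 eV.
The photon energy is |E_8 − E_4| = 2.550 eV.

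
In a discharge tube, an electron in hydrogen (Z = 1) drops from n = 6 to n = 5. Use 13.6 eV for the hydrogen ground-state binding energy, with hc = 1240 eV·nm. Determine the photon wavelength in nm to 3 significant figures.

ΔE = 13.60 × (1/5² − 1/6²) = 13.60 × 0.01222 = 0.1662 eV.
λ = hc/ΔE = 1240 / 0.1662 = 7460 nm.

7460 nm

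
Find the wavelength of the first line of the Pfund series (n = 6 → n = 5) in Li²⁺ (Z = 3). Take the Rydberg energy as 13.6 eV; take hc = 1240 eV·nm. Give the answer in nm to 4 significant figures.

828.9 nm

The Pfund series terminates on n_f = 5; the first line has n_i = 5+1 = 6.
ΔE = 122.4 × (1/5² − 1/6²) = 1.496 eV.
λ = 1240 / 1.496 = 828.9 nm.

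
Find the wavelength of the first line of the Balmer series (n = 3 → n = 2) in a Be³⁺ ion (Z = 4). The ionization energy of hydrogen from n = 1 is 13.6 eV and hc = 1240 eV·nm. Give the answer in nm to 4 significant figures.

The Balmer series terminates on n_f = 2; the first line has n_i = 2+1 = 3.
ΔE = 217.6 × (1/2² − 1/3²) = 30.22 eV.
λ = 1240 / 30.22 = 41.03 nm.

41.03 nm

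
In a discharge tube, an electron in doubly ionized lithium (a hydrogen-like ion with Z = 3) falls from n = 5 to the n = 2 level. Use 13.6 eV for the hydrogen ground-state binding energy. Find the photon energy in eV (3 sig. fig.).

The Bohr energies scale as Z², so for Z = 3: E_n = −122.4/n² eV.
E_5 = −122.4/25 = −4.896 eV and E_2 = −122.4/4 = −30.60 eV.
The photon energy is |E_5 − E_2| = 25.7 eV.

25.7 eV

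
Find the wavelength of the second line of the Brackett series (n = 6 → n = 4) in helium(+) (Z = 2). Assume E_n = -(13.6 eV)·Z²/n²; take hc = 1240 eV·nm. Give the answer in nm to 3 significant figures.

656 nm

The Brackett series terminates on n_f = 4; the second line has n_i = 4+2 = 6.
ΔE = 54.40 × (1/4² − 1/6²) = 1.889 eV.
λ = 1240 / 1.889 = 656 nm.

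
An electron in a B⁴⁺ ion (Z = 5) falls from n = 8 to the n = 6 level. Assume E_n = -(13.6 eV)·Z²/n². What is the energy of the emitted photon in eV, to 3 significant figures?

4.13 eV

The Bohr energies scale as Z², so for Z = 5: E_n = −340.0/n² eV.
E_8 = −340.0/64 = −5.313 eV and E_6 = −340.0/36 = −9.444 eV.
The photon energy is |E_8 − E_6| = 4.13 eV.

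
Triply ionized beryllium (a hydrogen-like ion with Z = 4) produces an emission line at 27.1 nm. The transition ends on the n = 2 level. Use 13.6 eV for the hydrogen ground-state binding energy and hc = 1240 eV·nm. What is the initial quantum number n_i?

n_i = 5

The photon energy is ΔE = hc/λ = 1240 / 27.1 = 45.76 eV.
With Z = 4, ΔE = 217.6 × (1/n_f² − 1/n_i²), so 1/n_f² − 1/n_i² = 0.2103.
With n_f = 2: 1/n_i² = 1/4 − 0.2103 = 0.03972, so n_i ≈ 5.02.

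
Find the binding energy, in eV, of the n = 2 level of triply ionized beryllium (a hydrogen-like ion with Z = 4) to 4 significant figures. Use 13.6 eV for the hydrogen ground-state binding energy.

E_n = −13.6 Z²/n² = −217.6/n² eV for Z = 4.
E_2 = −217.6/4 = −54.40 eV, so ionization (to E = 0) requires 54.40 eV.

54.40 eV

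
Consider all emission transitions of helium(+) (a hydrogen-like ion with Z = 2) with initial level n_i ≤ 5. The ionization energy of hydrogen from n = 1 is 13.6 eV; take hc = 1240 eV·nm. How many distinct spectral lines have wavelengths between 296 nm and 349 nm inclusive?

Enumerate all n_i → n_f pairs with 1 ≤ n_f < n_i ≤ 5 and compute λ = 1240 / [13.6·4·(1/n_f² − 1/n_i²)].
Lines falling in [296, 349] nm: 5→3 (320.5 nm).

1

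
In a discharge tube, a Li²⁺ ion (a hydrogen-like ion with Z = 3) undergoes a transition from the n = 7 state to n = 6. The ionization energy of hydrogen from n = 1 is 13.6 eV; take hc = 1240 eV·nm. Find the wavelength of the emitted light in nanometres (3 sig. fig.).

For Z = 3 the level energies scale as Z², so the effective Rydberg energy is 13.6 × 9 = 122.4 eV.
ΔE = 122.4 × (1/6² − 1/7²) = 122.4 × 0.007370 = 0.9020 eV.
λ = hc/ΔE = 1240 / 0.9020 = 1370 nm.

1370 nm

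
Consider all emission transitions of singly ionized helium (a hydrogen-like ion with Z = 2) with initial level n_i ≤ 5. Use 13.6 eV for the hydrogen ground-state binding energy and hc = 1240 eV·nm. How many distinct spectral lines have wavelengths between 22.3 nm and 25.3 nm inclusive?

Enumerate all n_i → n_f pairs with 1 ≤ n_f < n_i ≤ 5 and compute λ = 1240 / [13.6·4·(1/n_f² − 1/n_i²)].
Lines falling in [22.3, 25.3] nm: 5→1 (23.74 nm), 4→1 (24.31 nm).

2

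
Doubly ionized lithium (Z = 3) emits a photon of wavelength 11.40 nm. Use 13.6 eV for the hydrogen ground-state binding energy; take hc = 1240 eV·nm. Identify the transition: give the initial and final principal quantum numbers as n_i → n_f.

n_i = 3, n_f = 1

The photon energy is ΔE = hc/λ = 1240 / 11.40 = 108.8 eV.
With Z = 3, ΔE = 122.4 × (1/n_f² − 1/n_i²), so 1/n_f² − 1/n_i² = 0.8887.
Trying n_f = 1 gives 1/n_i² = 0.1113, i.e. n_i ≈ 3; this pair matches.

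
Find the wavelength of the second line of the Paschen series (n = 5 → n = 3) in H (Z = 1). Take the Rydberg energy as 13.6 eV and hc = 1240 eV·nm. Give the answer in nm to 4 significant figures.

The Paschen series terminates on n_f = 3; the second line has n_i = 3+2 = 5.
ΔE = 13.60 × (1/3² − 1/5²) = 0.9671 eV.
λ = 1240 / 0.9671 = 1282 nm.

1282 nm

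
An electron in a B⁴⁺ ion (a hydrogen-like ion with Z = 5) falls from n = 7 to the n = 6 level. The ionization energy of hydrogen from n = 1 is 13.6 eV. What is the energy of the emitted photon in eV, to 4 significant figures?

2.506 eV

The Bohr energies scale as Z², so for Z = 5: E_n = −340.0/n² eV.
E_7 = −340.0/49 = −6.939 eV and E_6 = −340.0/36 = −9.444 eV.
The photon energy is |E_7 − E_6| = 2.506 eV.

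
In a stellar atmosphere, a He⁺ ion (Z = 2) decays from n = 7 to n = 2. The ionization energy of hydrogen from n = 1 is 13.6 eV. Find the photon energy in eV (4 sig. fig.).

The Bohr energies scale as Z², so for Z = 2: E_n = −54.40/n² eV.
E_7 = −54.40/49 = −1.110 eV and E_2 = −54.40/4 = −13.60 eV.
The photon energy is |E_7 − E_2| = 12.49 eV.

12.49 eV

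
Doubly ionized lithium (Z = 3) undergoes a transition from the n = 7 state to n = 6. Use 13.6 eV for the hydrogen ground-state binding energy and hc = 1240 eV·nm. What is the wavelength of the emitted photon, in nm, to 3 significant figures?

1370 nm

For Z = 3 the level energies scale as Z², so the effective Rydberg energy is 13.6 × 9 = 122.4 eV.
ΔE = 122.4 × (1/6² − 1/7²) = 122.4 × 0.007370 = 0.9020 eV.
λ = hc/ΔE = 1240 / 0.9020 = 1370 nm.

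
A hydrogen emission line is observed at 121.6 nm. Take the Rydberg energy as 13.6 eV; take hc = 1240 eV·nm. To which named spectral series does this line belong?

Lyman

ΔE = 1240/121.6 = 10.20 eV.
This matches 13.6 × (1/1² − 1/2²), so n_f = 1: the Lyman series.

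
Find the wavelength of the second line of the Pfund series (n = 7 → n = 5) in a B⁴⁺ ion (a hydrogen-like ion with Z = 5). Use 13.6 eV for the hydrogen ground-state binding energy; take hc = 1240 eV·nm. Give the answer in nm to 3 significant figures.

The Pfund series terminates on n_f = 5; the second line has n_i = 5+2 = 7.
ΔE = 340.0 × (1/5² − 1/7²) = 6.661 eV.
λ = 1240 / 6.661 = 186 nm.

186 nm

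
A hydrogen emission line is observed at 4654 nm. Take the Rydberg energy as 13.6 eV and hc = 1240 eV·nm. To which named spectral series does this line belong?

Pfund

ΔE = 1240/4654 = 0.2664 eV.
This matches 13.6 × (1/5² − 1/7²), so n_f = 5: the Pfund series.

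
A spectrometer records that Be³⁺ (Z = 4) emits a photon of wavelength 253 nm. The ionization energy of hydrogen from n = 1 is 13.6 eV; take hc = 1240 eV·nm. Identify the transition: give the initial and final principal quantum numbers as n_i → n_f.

n_i = 5, n_f = 4

The photon energy is ΔE = hc/λ = 1240 / 253 = 4.901 eV.
With Z = 4, ΔE = 217.6 × (1/n_f² − 1/n_i²), so 1/n_f² − 1/n_i² = 0.02252.
Trying n_f = 4 gives 1/n_i² = 0.03998, i.e. n_i ≈ 5; this pair matches.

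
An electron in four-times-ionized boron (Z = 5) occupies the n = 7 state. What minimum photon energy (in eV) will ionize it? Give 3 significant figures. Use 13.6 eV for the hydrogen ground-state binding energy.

E_n = −13.6 Z²/n² = −340.0/n² eV for Z = 5.
E_7 = −340.0/49 = −6.94 eV, so ionization (to E = 0) requires 6.94 eV.

6.94 eV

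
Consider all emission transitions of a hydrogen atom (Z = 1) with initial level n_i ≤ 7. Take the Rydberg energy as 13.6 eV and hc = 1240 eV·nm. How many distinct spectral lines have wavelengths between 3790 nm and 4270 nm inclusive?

Enumerate all n_i → n_f pairs with 1 ≤ n_f < n_i ≤ 7 and compute λ = 1240 / [13.6·1·(1/n_f² − 1/n_i²)].
Lines falling in [3790, 4270] nm: 5→4 (4052 nm).

1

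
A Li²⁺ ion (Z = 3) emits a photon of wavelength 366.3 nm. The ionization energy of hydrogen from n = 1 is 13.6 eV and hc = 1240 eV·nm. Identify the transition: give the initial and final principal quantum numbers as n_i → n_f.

n_i = 9, n_f = 5

The photon energy is ΔE = hc/λ = 1240 / 366.3 = 3.385 eV.
With Z = 3, ΔE = 122.4 × (1/n_f² − 1/n_i²), so 1/n_f² − 1/n_i² = 0.02766.
Trying n_f = 5 gives 1/n_i² = 0.01234, i.e. n_i ≈ 9; this pair matches.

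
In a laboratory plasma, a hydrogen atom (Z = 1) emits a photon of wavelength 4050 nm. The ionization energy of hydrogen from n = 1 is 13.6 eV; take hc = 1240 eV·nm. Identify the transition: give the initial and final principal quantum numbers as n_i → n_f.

The photon energy is ΔE = hc/λ = 1240 / 4050 = 0.3062 eV.
With Z = 1, ΔE = 13.60 × (1/n_f² − 1/n_i²), so 1/n_f² − 1/n_i² = 0.02251.
Trying n_f = 4 gives 1/n_i² = 0.03999, i.e. n_i ≈ 5; this pair matches.

n_i = 5, n_f = 4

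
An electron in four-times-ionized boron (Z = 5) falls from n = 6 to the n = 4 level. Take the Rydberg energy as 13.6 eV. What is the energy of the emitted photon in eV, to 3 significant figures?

11.8 eV

The Bohr energies scale as Z², so for Z = 5: E_n = −340.0/n² eV.
E_6 = −340.0/36 = −9.444 eV and E_4 = −340.0/16 = −21.25 eV.
The photon energy is |E_6 − E_4| = 11.8 eV.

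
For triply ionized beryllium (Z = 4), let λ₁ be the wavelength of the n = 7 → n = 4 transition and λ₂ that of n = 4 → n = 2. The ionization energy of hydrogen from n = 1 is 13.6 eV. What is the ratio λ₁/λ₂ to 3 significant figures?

4.45

λ ∝ 1/ΔE ∝ 1/(1/n_f² − 1/n_i²), and the Z² and hc factors cancel in the ratio.
λ₁/λ₂ = (1/2² − 1/4²)/(1/4² − 1/7²) = 0.1875/0.04209 = 4.45.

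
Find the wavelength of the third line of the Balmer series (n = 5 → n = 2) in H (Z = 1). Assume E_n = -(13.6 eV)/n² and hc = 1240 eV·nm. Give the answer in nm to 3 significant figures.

434 nm

The Balmer series terminates on n_f = 2; the third line has n_i = 2+3 = 5.
ΔE = 13.60 × (1/2² − 1/5²) = 2.856 eV.
λ = 1240 / 2.856 = 434 nm.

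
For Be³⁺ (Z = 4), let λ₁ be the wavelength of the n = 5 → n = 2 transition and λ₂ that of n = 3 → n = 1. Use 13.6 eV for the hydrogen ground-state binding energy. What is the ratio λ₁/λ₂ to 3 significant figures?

4.23

λ ∝ 1/ΔE ∝ 1/(1/n_f² − 1/n_i²), and the Z² and hc factors cancel in the ratio.
λ₁/λ₂ = (1/1² − 1/3²)/(1/2² − 1/5²) = 0.8889/0.2100 = 4.23.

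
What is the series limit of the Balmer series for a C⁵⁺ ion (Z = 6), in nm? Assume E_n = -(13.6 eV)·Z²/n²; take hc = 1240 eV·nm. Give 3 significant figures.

The Balmer series has lower level n_f = 2; the series limit corresponds to n_i → ∞.
ΔE_max = 13.6 × 36 / 2² = 122.4 eV.
λ_min = 1240 / 122.4 = 10.1 nm.

10.1 nm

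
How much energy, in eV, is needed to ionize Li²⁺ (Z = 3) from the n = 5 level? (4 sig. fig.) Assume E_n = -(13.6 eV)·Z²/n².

E_n = −13.6 Z²/n² = −122.4/n² eV for Z = 3.
E_5 = −122.4/25 = −4.896 eV, so ionization (to E = 0) requires 4.896 eV.

4.896 eV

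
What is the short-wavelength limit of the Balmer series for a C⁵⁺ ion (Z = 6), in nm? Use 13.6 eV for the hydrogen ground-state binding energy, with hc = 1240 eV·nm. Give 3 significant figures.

10.1 nm

The Balmer series has lower level n_f = 2; the series limit corresponds to n_i → ∞.
ΔE_max = 13.6 × 36 / 2² = 122.4 eV.
λ_min = 1240 / 122.4 = 10.1 nm.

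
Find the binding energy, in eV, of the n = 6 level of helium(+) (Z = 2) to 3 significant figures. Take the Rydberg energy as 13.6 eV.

E_n = −13.6 Z²/n² = −54.40/n² eV for Z = 2.
E_6 = −54.40/36 = −1.51 eV, so ionization (to E = 0) requires 1.51 eV.

1.51 eV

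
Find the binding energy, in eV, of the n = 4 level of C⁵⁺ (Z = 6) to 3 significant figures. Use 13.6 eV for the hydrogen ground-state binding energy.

30.6 eV

E_n = −13.6 Z²/n² = −489.6/n² eV for Z = 6.
E_4 = −489.6/16 = −30.6 eV, so ionization (to E = 0) requires 30.6 eV.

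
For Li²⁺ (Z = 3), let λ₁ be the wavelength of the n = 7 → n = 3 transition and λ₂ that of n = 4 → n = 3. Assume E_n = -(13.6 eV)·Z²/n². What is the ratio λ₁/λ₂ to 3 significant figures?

λ ∝ 1/ΔE ∝ 1/(1/n_f² − 1/n_i²), and the Z² and hc factors cancel in the ratio.
λ₁/λ₂ = (1/3² − 1/4²)/(1/3² − 1/7²) = 0.04861/0.09070 = 0.536.

0.536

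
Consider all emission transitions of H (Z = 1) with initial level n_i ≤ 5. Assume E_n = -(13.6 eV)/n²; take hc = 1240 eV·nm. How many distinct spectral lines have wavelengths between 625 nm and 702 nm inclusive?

1

Enumerate all n_i → n_f pairs with 1 ≤ n_f < n_i ≤ 5 and compute λ = 1240 / [13.6·1·(1/n_f² − 1/n_i²)].
Lines falling in [625, 702] nm: 3→2 (656.5 nm).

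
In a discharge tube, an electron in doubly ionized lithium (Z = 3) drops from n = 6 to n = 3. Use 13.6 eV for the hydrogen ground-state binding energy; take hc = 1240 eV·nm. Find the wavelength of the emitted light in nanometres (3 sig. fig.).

122 nm

For Z = 3 the level energies scale as Z², so the effective Rydberg energy is 13.6 × 9 = 122.4 eV.
ΔE = 122.4 × (1/3² − 1/6²) = 122.4 × 0.08333 = 10.20 eV.
λ = hc/ΔE = 1240 / 10.20 = 122 nm.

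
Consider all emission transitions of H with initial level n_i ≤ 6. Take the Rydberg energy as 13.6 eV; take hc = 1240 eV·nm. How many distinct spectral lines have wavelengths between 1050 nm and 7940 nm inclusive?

Enumerate all n_i → n_f pairs with 1 ≤ n_f < n_i ≤ 6 and compute λ = 1240 / [13.6·1·(1/n_f² − 1/n_i²)].
Lines falling in [1050, 7940] nm: 6→3 (1094 nm), 5→3 (1282 nm), 4→3 (1876 nm), 6→4 (2626 nm), 5→4 (4052 nm), 6→5 (7460 nm).

6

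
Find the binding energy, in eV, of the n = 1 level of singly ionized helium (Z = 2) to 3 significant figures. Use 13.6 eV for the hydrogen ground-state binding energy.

E_n = −13.6 Z²/n² = −54.40/n² eV for Z = 2.
E_1 = −54.40/1 = −54.4 eV, so ionization (to E = 0) requires 54.4 eV.

54.4 eV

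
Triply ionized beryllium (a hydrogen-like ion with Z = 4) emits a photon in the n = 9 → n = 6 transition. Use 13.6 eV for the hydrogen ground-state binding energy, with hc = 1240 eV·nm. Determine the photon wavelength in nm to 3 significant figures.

For Z = 4 the level energies scale as Z², so the effective Rydberg energy is 13.6 × 16 = 217.6 eV.
ΔE = 217.6 × (1/6² − 1/9²) = 217.6 × 0.01543 = 3.358 eV.
λ = hc/ΔE = 1240 / 3.358 = 369 nm.

369 nm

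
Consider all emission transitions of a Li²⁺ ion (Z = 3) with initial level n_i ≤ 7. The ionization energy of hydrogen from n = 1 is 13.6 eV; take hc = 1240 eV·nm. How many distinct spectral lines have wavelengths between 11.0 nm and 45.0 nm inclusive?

3

Enumerate all n_i → n_f pairs with 1 ≤ n_f < n_i ≤ 7 and compute λ = 1240 / [13.6·9·(1/n_f² − 1/n_i²)].
Lines falling in [11.0, 45.0] nm: 3→1 (11.40 nm), 2→1 (13.51 nm), 7→2 (44.12 nm).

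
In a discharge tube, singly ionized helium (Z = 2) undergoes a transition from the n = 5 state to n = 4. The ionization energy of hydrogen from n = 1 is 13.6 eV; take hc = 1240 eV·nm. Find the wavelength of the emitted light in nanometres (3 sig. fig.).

1010 nm

For Z = 2 the level energies scale as Z², so the effective Rydberg energy is 13.6 × 4 = 54.40 eV.
ΔE = 54.40 × (1/4² − 1/5²) = 54.40 × 0.02250 = 1.224 eV.
λ = hc/ΔE = 1240 / 1.224 = 1010 nm.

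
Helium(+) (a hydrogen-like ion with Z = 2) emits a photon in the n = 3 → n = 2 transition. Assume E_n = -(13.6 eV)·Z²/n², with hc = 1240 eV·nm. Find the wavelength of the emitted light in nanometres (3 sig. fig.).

For Z = 2 the level energies scale as Z², so the effective Rydberg energy is 13.6 × 4 = 54.40 eV.
ΔE = 54.40 × (1/2² − 1/3²) = 54.40 × 0.1389 = 7.556 eV.
λ = hc/ΔE = 1240 / 7.556 = 164 nm.

164 nm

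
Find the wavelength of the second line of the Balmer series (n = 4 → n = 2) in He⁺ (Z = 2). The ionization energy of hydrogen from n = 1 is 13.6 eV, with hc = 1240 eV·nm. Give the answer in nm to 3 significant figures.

The Balmer series terminates on n_f = 2; the second line has n_i = 2+2 = 4.
ΔE = 54.40 × (1/2² − 1/4²) = 10.20 eV.
λ = 1240 / 10.20 = 122 nm.

122 nm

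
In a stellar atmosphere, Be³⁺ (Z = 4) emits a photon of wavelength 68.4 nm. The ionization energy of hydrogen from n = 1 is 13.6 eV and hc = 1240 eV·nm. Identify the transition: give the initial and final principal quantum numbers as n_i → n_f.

n_i = 6, n_f = 3

The photon energy is ΔE = hc/λ = 1240 / 68.4 = 18.13 eV.
With Z = 4, ΔE = 217.6 × (1/n_f² − 1/n_i²), so 1/n_f² − 1/n_i² = 0.08331.
Trying n_f = 3 gives 1/n_i² = 0.02780, i.e. n_i ≈ 6; this pair matches.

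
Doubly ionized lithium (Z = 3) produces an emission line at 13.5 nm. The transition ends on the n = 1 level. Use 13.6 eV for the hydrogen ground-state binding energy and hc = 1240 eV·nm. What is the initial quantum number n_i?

The photon energy is ΔE = hc/λ = 1240 / 13.5 = 91.85 eV.
With Z = 3, ΔE = 122.4 × (1/n_f² − 1/n_i²), so 1/n_f² − 1/n_i² = 0.7504.
With n_f = 1: 1/n_i² = 1/1 − 0.7504 = 0.2496, so n_i ≈ 2.00.

n_i = 2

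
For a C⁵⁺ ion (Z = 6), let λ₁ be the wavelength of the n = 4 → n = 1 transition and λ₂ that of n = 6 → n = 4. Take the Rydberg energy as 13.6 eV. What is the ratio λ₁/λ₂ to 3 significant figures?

λ ∝ 1/ΔE ∝ 1/(1/n_f² − 1/n_i²), and the Z² and hc factors cancel in the ratio.
λ₁/λ₂ = (1/4² − 1/6²)/(1/1² − 1/4²) = 0.03472/0.9375 = 0.0370.

0.0370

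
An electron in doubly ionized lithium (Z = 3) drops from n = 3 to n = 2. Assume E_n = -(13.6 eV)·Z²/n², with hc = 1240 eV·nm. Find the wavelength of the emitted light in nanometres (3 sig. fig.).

72.9 nm

For Z = 3 the level energies scale as Z², so the effective Rydberg energy is 13.6 × 9 = 122.4 eV.
ΔE = 122.4 × (1/2² − 1/3²) = 122.4 × 0.1389 = 17.00 eV.
λ = hc/ΔE = 1240 / 17.00 = 72.9 nm.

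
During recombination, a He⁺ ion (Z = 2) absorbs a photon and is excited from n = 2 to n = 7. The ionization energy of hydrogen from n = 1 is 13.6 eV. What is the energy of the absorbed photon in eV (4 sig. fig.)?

The Bohr energies scale as Z², so for Z = 2: E_n = −54.40/n² eV.
E_7 = −54.40/49 = −1.110 eV and E_2 = −54.40/4 = −13.60 eV.
The photon energy is |E_7 − E_2| = 12.49 eV.

12.49 eV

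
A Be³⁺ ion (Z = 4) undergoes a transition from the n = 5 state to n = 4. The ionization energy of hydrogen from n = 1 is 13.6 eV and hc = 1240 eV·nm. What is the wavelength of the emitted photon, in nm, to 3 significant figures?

253 nm

For Z = 4 the level energies scale as Z², so the effective Rydberg energy is 13.6 × 16 = 217.6 eV.
ΔE = 217.6 × (1/4² − 1/5²) = 217.6 × 0.02250 = 4.896 eV.
λ = hc/ΔE = 1240 / 4.896 = 253 nm.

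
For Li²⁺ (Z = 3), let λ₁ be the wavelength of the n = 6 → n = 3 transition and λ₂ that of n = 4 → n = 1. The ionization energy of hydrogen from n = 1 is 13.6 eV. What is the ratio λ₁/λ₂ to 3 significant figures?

11.3

λ ∝ 1/ΔE ∝ 1/(1/n_f² − 1/n_i²), and the Z² and hc factors cancel in the ratio.
λ₁/λ₂ = (1/1² − 1/4²)/(1/3² − 1/6²) = 0.9375/0.08333 = 11.3.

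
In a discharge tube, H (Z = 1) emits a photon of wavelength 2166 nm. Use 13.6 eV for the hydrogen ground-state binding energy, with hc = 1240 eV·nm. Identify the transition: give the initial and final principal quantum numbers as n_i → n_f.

n_i = 7, n_f = 4

The photon energy is ΔE = hc/λ = 1240 / 2166 = 0.5725 eV.
With Z = 1, ΔE = 13.60 × (1/n_f² − 1/n_i²), so 1/n_f² − 1/n_i² = 0.04209.
Trying n_f = 4 gives 1/n_i² = 0.02041, i.e. n_i ≈ 7; this pair matches.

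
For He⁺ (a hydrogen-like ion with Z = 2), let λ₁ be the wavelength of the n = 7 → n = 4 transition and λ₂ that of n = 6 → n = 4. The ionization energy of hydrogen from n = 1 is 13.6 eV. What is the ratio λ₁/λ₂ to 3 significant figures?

λ ∝ 1/ΔE ∝ 1/(1/n_f² − 1/n_i²), and the Z² and hc factors cancel in the ratio.
λ₁/λ₂ = (1/4² − 1/6²)/(1/4² − 1/7²) = 0.03472/0.04209 = 0.825.

0.825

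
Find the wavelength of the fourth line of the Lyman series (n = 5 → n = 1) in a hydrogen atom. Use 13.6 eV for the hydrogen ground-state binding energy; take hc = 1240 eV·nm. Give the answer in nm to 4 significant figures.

The Lyman series terminates on n_f = 1; the fourth line has n_i = 1+4 = 5.
ΔE = 13.60 × (1/1² − 1/5²) = 13.06 eV.
λ = 1240 / 13.06 = 94.98 nm.

94.98 nm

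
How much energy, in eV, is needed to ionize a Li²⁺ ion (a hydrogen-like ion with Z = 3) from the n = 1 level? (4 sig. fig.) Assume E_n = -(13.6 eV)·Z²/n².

E_n = −13.6 Z²/n² = −122.4/n² eV for Z = 3.
E_1 = −122.4/1 = −122.4 eV, so ionization (to E = 0) requires 122.4 eV.

122.4 eV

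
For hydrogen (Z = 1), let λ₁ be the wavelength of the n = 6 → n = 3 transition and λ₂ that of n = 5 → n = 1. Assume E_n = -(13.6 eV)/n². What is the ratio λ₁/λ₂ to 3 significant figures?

11.5

λ ∝ 1/ΔE ∝ 1/(1/n_f² − 1/n_i²), and the Z² and hc factors cancel in the ratio.
λ₁/λ₂ = (1/1² − 1/5²)/(1/3² − 1/6²) = 0.9600/0.08333 = 11.5.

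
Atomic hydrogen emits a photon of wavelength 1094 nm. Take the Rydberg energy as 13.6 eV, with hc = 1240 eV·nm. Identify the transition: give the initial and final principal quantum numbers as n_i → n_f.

The photon energy is ΔE = hc/λ = 1240 / 1094 = 1.133 eV.
With Z = 1, ΔE = 13.60 × (1/n_f² − 1/n_i²), so 1/n_f² − 1/n_i² = 0.08334.
Trying n_f = 3 gives 1/n_i² = 0.02777, i.e. n_i ≈ 6; this pair matches.

n_i = 6, n_f = 3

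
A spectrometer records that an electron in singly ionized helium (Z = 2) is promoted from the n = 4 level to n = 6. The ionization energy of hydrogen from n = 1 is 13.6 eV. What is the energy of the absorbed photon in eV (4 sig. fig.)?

The Bohr energies scale as Z², so for Z = 2: E_n = −54.40/n² eV.
E_6 = −54.40/36 = −1.511 eV and E_4 = −54.40/16 = −3.400 eV.
The photon energy is |E_6 − E_4| = 1.889 eV.

1.889 eV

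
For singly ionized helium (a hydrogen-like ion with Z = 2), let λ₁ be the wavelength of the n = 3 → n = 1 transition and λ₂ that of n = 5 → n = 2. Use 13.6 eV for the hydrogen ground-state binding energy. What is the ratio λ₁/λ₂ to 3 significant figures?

λ ∝ 1/ΔE ∝ 1/(1/n_f² − 1/n_i²), and the Z² and hc factors cancel in the ratio.
λ₁/λ₂ = (1/2² − 1/5²)/(1/1² − 1/3²) = 0.2100/0.8889 = 0.236.

0.236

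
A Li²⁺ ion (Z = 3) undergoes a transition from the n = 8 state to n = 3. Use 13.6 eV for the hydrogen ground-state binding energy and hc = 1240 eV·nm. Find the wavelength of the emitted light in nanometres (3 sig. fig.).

For Z = 3 the level energies scale as Z², so the effective Rydberg energy is 13.6 × 9 = 122.4 eV.
ΔE = 122.4 × (1/3² − 1/8²) = 122.4 × 0.09549 = 11.69 eV.
λ = hc/ΔE = 1240 / 11.69 = 106 nm.

106 nm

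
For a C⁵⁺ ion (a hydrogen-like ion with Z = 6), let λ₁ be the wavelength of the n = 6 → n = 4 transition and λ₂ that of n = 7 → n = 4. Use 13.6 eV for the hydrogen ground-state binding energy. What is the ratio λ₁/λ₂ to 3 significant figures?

λ ∝ 1/ΔE ∝ 1/(1/n_f² − 1/n_i²), and the Z² and hc factors cancel in the ratio.
λ₁/λ₂ = (1/4² − 1/7²)/(1/4² − 1/6²) = 0.04209/0.03472 = 1.21.

1.21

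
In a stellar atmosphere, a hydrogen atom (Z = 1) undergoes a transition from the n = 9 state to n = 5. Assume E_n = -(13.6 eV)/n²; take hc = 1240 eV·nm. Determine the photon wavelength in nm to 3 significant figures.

ΔE = 13.60 × (1/5² − 1/9²) = 13.60 × 0.02765 = 0.3761 eV.
λ = hc/ΔE = 1240 / 0.3761 = 3300 nm.
This line belongs to the Pfund series.

3300 nm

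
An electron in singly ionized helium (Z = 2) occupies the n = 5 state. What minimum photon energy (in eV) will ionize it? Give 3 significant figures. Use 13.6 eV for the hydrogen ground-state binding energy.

E_n = −13.6 Z²/n² = −54.40/n² eV for Z = 2.
E_5 = −54.40/25 = −2.18 eV, so ionization (to E = 0) requires 2.18 eV.

2.18 eV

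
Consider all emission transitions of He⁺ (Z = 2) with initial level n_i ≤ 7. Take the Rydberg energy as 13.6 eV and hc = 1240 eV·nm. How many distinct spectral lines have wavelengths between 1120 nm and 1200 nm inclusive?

Enumerate all n_i → n_f pairs with 1 ≤ n_f < n_i ≤ 7 and compute λ = 1240 / [13.6·4·(1/n_f² − 1/n_i²)].
Lines falling in [1120, 1200] nm: 7→5 (1163 nm).

1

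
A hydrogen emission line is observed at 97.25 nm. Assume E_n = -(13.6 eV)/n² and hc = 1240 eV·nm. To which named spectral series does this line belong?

ΔE = 1240/97.25 = 12.75 eV.
This matches 13.6 × (1/1² − 1/4²), so n_f = 1: the Lyman series.

Lyman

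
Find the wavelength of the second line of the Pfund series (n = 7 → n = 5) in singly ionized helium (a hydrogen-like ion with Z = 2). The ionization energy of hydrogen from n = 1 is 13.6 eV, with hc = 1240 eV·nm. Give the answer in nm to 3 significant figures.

1160 nm

The Pfund series terminates on n_f = 5; the second line has n_i = 5+2 = 7.
ΔE = 54.40 × (1/5² − 1/7²) = 1.066 eV.
λ = 1240 / 1.066 = 1160 nm.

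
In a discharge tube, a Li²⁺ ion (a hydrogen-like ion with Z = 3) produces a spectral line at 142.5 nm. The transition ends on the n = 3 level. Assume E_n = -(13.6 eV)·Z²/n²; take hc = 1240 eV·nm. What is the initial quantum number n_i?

n_i = 5

The photon energy is ΔE = hc/λ = 1240 / 142.5 = 8.702 eV.
With Z = 3, ΔE = 122.4 × (1/n_f² − 1/n_i²), so 1/n_f² − 1/n_i² = 0.07109.
With n_f = 3: 1/n_i² = 1/9 − 0.07109 = 0.04002, so n_i ≈ 5.00.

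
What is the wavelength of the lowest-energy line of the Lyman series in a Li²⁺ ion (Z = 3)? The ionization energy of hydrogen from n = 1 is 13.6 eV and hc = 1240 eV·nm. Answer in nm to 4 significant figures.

13.51 nm

The Lyman series terminates on n_f = 1; the first line has n_i = 1+1 = 2.
ΔE = 122.4 × (1/1² − 1/2²) = 91.80 eV.
λ = 1240 / 91.80 = 13.51 nm.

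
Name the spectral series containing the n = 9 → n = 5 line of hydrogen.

Pfund

The series is set by the lower level: n_f = 5 is the Pfund series.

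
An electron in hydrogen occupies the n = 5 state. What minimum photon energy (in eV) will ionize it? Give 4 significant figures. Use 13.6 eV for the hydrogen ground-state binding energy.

E_5 = −13.60/25 = −0.5440 eV, so ionization (to E = 0) requires 0.5440 eV.

0.5440 eV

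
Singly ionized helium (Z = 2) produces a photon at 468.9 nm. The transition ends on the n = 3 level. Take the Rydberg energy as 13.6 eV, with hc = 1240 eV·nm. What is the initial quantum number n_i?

n_i = 4

The photon energy is ΔE = hc/λ = 1240 / 468.9 = 2.644 eV.
With Z = 2, ΔE = 54.40 × (1/n_f² − 1/n_i²), so 1/n_f² − 1/n_i² = 0.04861.
With n_f = 3: 1/n_i² = 1/9 − 0.04861 = 0.06250, so n_i ≈ 4.00.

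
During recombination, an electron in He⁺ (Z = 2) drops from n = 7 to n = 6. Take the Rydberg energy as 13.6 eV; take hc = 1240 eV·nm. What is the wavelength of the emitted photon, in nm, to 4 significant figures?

3093 nm

For Z = 2 the level energies scale as Z², so the effective Rydberg energy is 13.6 × 4 = 54.40 eV.
ΔE = 54.40 × (1/6² − 1/7²) = 54.40 × 0.007370 = 0.4009 eV.
λ = hc/ΔE = 1240 / 0.4009 = 3093 nm.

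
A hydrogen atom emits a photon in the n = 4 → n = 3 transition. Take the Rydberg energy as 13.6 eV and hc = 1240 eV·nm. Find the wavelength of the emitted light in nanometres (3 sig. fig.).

1880 nm

ΔE = 13.60 × (1/3² − 1/4²) = 13.60 × 0.04861 = 0.6611 eV.
λ = hc/ΔE = 1240 / 0.6611 = 1880 nm.
This line belongs to the Paschen series.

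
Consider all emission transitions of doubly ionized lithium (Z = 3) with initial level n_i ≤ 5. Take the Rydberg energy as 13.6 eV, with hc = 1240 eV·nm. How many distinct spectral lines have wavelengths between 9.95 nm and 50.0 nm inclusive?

5

Enumerate all n_i → n_f pairs with 1 ≤ n_f < n_i ≤ 5 and compute λ = 1240 / [13.6·9·(1/n_f² − 1/n_i²)].
Lines falling in [9.95, 50.0] nm: 5→1 (10.55 nm), 4→1 (10.81 nm), 3→1 (11.40 nm), 2→1 (13.51 nm), 5→2 (48.24 nm).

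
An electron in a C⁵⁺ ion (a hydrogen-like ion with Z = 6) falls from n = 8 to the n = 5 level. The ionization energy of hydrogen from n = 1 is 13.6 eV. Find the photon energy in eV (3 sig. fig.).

11.9 eV

The Bohr energies scale as Z², so for Z = 6: E_n = −489.6/n² eV.
E_8 = −489.6/64 = −7.650 eV and E_5 = −489.6/25 = −19.58 eV.
The photon energy is |E_8 − E_5| = 11.9 eV.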